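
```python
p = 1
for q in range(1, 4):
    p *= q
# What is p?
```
Trace:
  p=1
  p=1, q=1
  p=2, q=2
  p=6, q=3

Final answer: 6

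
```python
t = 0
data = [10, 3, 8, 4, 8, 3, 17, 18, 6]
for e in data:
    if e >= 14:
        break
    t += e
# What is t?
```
Trace:
  t=0
  t=10, e=10
  t=13, e=3
  t=21, e=8
  t=25, e=4
  t=33, e=8
  t=36, e=3
  t=36, e=17

Final answer: 36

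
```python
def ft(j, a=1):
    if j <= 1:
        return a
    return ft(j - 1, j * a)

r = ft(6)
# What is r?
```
Call trace:
ft(j=6, a=1)
  ft(j=5, a=6)
    ft(j=4, a=30)
      ft(j=3, a=120)
        ft(j=2, a=360)
          ft(j=1, a=720)
          -> return 720
        -> return 720
      -> return 720
    -> return 720
  -> return 720
-> return 720

Final answer: 720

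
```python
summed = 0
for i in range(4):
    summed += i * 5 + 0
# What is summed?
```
Trace:
  summed=0
  summed=0, i=0
  summed=5, i=1
  summed=15, i=2
  summed=30, i=3

Final answer: 30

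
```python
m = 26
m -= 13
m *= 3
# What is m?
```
Trace:
  m=26
  m=13
  m=39

Final answer: 39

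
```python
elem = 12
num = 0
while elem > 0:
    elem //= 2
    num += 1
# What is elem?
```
Trace:
  elem=12
  elem=12, num=0
  elem=6, num=1
  elem=3, num=2
  elem=1, num=3
  elem=0, num=4

Final answer: 0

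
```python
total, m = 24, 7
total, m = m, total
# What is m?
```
Trace:
  total=24, m=7
  total=7, m=24

Final answer: 24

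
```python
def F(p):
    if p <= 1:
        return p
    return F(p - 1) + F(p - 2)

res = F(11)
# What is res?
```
Call trace (a repeated sub-call is expanded the first time; later identical calls just restate its return value):
F(p=11)
  F(p=10)
    F(p=9)
      F(p=8)
        F(p=7)
          F(p=6)
            F(p=5)
              F(p=4)
                F(p=3)
                  F(p=2)
                    F(p=1)
                    -> return 1
                    F(p=0)
                    -> return 0
                  -> return 1
                  F(p=1)
                  -> return 1
                -> return 2
                F(p=2) -> return 1  (same call as traced above)
              -> return 3
              F(p=3) -> return 2  (same call as traced above)
            -> return 5
            F(p=4) -> return 3  (same call as traced above)
          -> return 8
          F(p=5) -> return 5  (same call as traced above)
        -> return 13
        F(p=6) -> return 8  (same call as traced above)
      -> return 21
      F(p=7) -> return 13  (same call as traced above)
    -> return 34
    F(p=8) -> return 21  (same call as traced above)
  -> return 55
  F(p=9) -> return 34  (same call as traced above)
-> return 89

Final answer: 89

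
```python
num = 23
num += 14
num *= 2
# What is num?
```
Trace:
  num=23
  num=37
  num=74

Final answer: 74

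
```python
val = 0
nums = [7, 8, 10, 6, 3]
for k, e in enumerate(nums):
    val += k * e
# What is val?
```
Trace:
  val=0
  val=0, k=0, e=7
  val=8, k=1, e=8
  val=28, k=2, e=10
  val=46, k=3, e=6
  val=58, k=4, e=3

Final answer: 58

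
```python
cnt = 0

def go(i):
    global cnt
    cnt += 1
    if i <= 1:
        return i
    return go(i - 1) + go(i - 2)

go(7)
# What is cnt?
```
Call trace (a repeated sub-call is expanded the first time; later identical calls just restate its return value):
go(i=7)
  go(i=6)
    go(i=5)
      go(i=4)
        go(i=3)
          go(i=2)
            go(i=1)
            -> return 1
            go(i=0)
            -> return 0
          -> return 1
          go(i=1)
          -> return 1
        -> return 2
        go(i=2) -> return 1  (same call as traced above)
      -> return 3
      go(i=3) -> return 2  (same call as traced above)
    -> return 5
    go(i=4) -> return 3  (same call as traced above)
  -> return 8
  go(i=5) -> return 5  (same call as traced above)
-> return 13

cnt is incremented once per call, so count the calls in each subtree. Let C(i) = number of calls made by go(i).
C(0) = C(1) = 1 (base case, no recursion); C(i) = 1 + C(i - 1) + C(i - 2) otherwise.
C(2) = 1 + C(1) + C(0) = 1 + 1 + 1 = 3
C(3) = 1 + C(2) + C(1) = 1 + 3 + 1 = 5
C(4) = 1 + C(3) + C(2) = 1 + 5 + 3 = 9
C(5) = 1 + C(4) + C(3) = 1 + 9 + 5 = 15
C(6) = 1 + C(5) + C(4) = 1 + 15 + 9 = 25
C(7) = 1 + C(6) + C(5) = 1 + 25 + 15 = 41
cnt = C(7) = 41

Final answer: 41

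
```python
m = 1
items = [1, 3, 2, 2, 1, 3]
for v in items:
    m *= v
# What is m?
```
Trace:
  m=1
  m=1, v=1
  m=3, v=3
  m=6, v=2
  m=12, v=2
  m=12, v=1
  m=36, v=3

Final answer: 36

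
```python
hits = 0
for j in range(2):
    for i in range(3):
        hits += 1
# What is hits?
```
Trace:
  hits=0
  hits=1, j=0, i=0
  hits=2, j=0, i=1
  hits=3, j=0, i=2
  hits=4, j=1, i=0
  hits=5, j=1, i=1
  hits=6, j=1, i=2

Final answer: 6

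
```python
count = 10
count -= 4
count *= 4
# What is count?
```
Trace:
  count=10
  count=6
  count=24

Final answer: 24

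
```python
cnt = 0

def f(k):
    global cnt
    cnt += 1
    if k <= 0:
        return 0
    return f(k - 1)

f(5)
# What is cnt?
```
Call trace:
f(k=5)
  f(k=4)
    f(k=3)
      f(k=2)
        f(k=1)
          f(k=0)
          -> return 0
        -> return 0
      -> return 0
    -> return 0
  -> return 0
-> return 0

cnt is incremented once per call. f is entered once for each k = 5, 4, 3, 2, 1, 0 (the k <= 0 call returns without recursing), i.e. 5 + 1 calls.
cnt = 6

Final answer: 6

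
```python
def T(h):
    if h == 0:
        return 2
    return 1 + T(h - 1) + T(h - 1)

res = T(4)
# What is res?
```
Call trace (a repeated sub-call is expanded the first time; later identical calls just restate its return value):
T(h=4)
  T(h=3)
    T(h=2)
      T(h=1)
        T(h=0)
        -> return 2
        T(h=0)
        -> return 2
      -> return 5
      T(h=1) -> return 5  (same call as traced above)
    -> return 11
    T(h=2) -> return 11  (same call as traced above)
  -> return 23
  T(h=3) -> return 23  (same call as traced above)
-> return 47

Final answer: 47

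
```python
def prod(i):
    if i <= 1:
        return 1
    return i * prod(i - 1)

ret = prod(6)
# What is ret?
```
Call trace:
prod(i=6)
  prod(i=5)
    prod(i=4)
      prod(i=3)
        prod(i=2)
          prod(i=1)
          -> return 1
        -> return 2
      -> return 6
    -> return 24
  -> return 120
-> return 720

Final answer: 720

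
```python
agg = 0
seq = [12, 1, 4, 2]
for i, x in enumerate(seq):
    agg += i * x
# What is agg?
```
Trace:
  agg=0
  agg=0, i=0, x=12
  agg=1, i=1, x=1
  agg=9, i=2, x=4
  agg=15, i=3, x=2

Final answer: 15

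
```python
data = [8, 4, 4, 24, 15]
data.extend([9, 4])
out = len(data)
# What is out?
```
Trace:
  data=[8, 4, 4, 24, 15]
  data=[8, 4, 4, 24, 15, 9, 4]
  data=[8, 4, 4, 24, 15, 9, 4], out=7

Final answer: 7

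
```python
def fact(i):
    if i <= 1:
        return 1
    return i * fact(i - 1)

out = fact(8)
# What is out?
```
Call trace:
fact(i=8)
  fact(i=7)
    fact(i=6)
      fact(i=5)
        fact(i=4)
          fact(i=3)
            fact(i=2)
              fact(i=1)
              -> return 1
            -> return 2
          -> return 6
        -> return 24
      -> return 120
    -> return 720
  -> return 5040
-> return 40320

Final answer: 40320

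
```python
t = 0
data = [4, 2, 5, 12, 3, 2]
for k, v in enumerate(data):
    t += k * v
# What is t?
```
Trace:
  t=0
  t=0, k=0, v=4
  t=2, k=1, v=2
  t=12, k=2, v=5
  t=48, k=3, v=12
  t=60, k=4, v=3
  t=70, k=5, v=2

Final answer: 70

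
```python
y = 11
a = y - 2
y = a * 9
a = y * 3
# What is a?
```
Trace:
  y=11
  y=11, a=9
  y=81, a=9
  y=81, a=243

Final answer: 243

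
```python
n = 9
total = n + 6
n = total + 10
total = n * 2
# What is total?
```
Trace:
  n=9
  n=9, total=15
  n=25, total=15
  n=25, total=50

Final answer: 50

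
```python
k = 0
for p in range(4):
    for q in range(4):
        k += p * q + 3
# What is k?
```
Trace:
  k=0
  k=3, p=0, q=0
  k=6, p=0, q=1
  k=9, p=0, q=2
  k=12, p=0, q=3
  k=15, p=1, q=0
  k=19, p=1, q=1
  k=24, p=1, q=2
  k=30, p=1, q=3
  k=33, p=2, q=0
  k=38, p=2, q=1
  k=45, p=2, q=2
  k=54, p=2, q=3
  k=57, p=3, q=0
  k=63, p=3, q=1
  k=72, p=3, q=2
  k=84, p=3, q=3

Final answer: 84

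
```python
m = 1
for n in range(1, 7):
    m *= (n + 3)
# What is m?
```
Trace:
  m=1
  m=4, n=1
  m=20, n=2
  m=120, n=3
  m=840, n=4
  m=6720, n=5
  m=60480, n=6

Final answer: 60480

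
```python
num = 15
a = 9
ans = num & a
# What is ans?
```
Trace:
  num=15
  num=15, a=9
  num=15, a=9, ans=9

Final answer: 9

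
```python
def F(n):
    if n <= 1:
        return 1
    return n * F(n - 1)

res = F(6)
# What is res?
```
Call trace:
F(n=6)
  F(n=5)
    F(n=4)
      F(n=3)
        F(n=2)
          F(n=1)
          -> return 1
        -> return 2
      -> return 6
    -> return 24
  -> return 120
-> return 720

Final answer: 720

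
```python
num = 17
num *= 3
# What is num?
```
Trace:
  num=17
  num=51

Final answer: 51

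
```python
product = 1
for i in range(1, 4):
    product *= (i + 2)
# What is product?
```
Trace:
  product=1
  product=3, i=1
  product=12, i=2
  product=60, i=3

Final answer: 60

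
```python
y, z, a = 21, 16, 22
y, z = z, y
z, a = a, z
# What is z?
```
Trace:
  y=21, z=16, a=22
  y=16, z=21, a=22
  y=16, z=22, a=21

Final answer: 22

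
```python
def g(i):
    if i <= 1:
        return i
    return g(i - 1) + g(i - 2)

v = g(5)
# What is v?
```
Call trace (a repeated sub-call is expanded the first time; later identical calls just restate its return value):
g(i=5)
  g(i=4)
    g(i=3)
      g(i=2)
        g(i=1)
        -> return 1
        g(i=0)
        -> return 0
      -> return 1
      g(i=1)
      -> return 1
    -> return 2
    g(i=2) -> return 1  (same call as traced above)
  -> return 3
  g(i=3) -> return 2  (same call as traced above)
-> return 5

Final answer: 5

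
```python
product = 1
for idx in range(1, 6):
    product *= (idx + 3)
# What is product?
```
Trace:
  product=1
  product=4, idx=1
  product=20, idx=2
  product=120, idx=3
  product=840, idx=4
  product=6720, idx=5

Final answer: 6720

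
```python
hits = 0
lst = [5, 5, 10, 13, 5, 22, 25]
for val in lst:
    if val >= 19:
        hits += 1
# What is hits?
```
Trace:
  hits=0
  hits=0, val=5
  hits=0, val=5
  hits=0, val=10
  hits=0, val=13
  hits=0, val=5
  hits=1, val=22
  hits=2, val=25

Final answer: 2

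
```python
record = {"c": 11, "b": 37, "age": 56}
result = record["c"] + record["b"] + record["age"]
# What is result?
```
Trace:
  record={'c': 11, 'b': 37, 'age': 56}
  record={'c': 11, 'b': 37, 'age': 56}, result=104

Final answer: 104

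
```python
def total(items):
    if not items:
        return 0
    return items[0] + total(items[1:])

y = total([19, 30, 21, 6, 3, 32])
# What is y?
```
Call trace:
total(items=[19, 30, 21, 6, 3, 32])
  total(items=[30, 21, 6, 3, 32])
    total(items=[21, 6, 3, 32])
      total(items=[6, 3, 32])
        total(items=[3, 32])
          total(items=[32])
            total(items=[])
            -> return 0
          -> return 32
        -> return 35
      -> return 41
    -> return 62
  -> return 92
-> return 111

Final answer: 111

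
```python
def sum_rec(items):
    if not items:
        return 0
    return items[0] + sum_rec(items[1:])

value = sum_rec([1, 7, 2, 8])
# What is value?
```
Call trace:
sum_rec(items=[1, 7, 2, 8])
  sum_rec(items=[7, 2, 8])
    sum_rec(items=[2, 8])
      sum_rec(items=[8])
        sum_rec(items=[])
        -> return 0
      -> return 8
    -> return 10
  -> return 17
-> return 18

Final answer: 18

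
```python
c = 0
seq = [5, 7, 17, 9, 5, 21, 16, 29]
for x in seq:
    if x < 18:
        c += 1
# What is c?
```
Trace:
  c=0
  c=1, x=5
  c=2, x=7
  c=3, x=17
  c=4, x=9
  c=5, x=5
  c=5, x=21
  c=6, x=16
  c=6, x=29

Final answer: 6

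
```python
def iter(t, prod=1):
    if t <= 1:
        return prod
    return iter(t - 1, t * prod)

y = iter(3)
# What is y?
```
Call trace:
iter(t=3, prod=1)
  iter(t=2, prod=3)
    iter(t=1, prod=6)
    -> return 6
  -> return 6
-> return 6

Final answer: 6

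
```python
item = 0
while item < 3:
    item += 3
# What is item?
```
Trace:
  item=0
  item=3

Final answer: 3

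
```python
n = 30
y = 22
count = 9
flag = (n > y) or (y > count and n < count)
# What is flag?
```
Trace:
  n=30
  n=30, y=22
  n=30, y=22, count=9
  n=30, y=22, count=9, flag=True

Final answer: True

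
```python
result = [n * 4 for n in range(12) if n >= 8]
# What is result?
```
Trace:
  n=0
  n=1
  n=2
  n=3
  n=4
  n=5
  n=6
  n=7
  n=8
  n=9
  n=10
  n=11
  result=[32, 36, 40, 44]

Final answer: [32, 36, 40, 44]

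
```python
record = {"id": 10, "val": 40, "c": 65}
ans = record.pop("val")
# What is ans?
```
Trace:
  record={'id': 10, 'val': 40, 'c': 65}
  record={'id': 10, 'c': 65}, ans=40

Final answer: 40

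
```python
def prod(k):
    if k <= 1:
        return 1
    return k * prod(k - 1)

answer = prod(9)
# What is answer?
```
Call trace:
prod(k=9)
  prod(k=8)
    prod(k=7)
      prod(k=6)
        prod(k=5)
          prod(k=4)
            prod(k=3)
              prod(k=2)
                prod(k=1)
                -> return 1
              -> return 2
            -> return 6
          -> return 24
        -> return 120
      -> return 720
    -> return 5040
  -> return 40320
-> return 362880

Final answer: 362880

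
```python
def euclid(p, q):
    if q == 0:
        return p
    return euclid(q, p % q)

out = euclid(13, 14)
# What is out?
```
Call trace:
euclid(p=13, q=14)
  euclid(p=14, q=13)
    euclid(p=13, q=1)
      euclid(p=1, q=0)
      -> return 1
    -> return 1
  -> return 1
-> return 1

Final answer: 1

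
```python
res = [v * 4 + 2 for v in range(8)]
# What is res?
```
Trace:
  v=0
  v=1
  v=2
  v=3
  v=4
  v=5
  v=6
  v=7
  res=[2, 6, 10, 14, 18, 22, 26, 30]

Final answer: [2, 6, 10, 14, 18, 22, 26, 30]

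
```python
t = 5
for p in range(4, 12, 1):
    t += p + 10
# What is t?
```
Trace:
  t=5
  t=19, p=4
  t=34, p=5
  t=50, p=6
  t=67, p=7
  t=85, p=8
  t=104, p=9
  t=124, p=10
  t=145, p=11

Final answer: 145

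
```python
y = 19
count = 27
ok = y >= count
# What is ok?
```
Trace:
  y=19
  y=19, count=27
  y=19, count=27, ok=False

Final answer: False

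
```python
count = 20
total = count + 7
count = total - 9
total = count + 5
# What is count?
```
Trace:
  count=20
  count=20, total=27
  count=18, total=27
  count=18, total=23

Final answer: 18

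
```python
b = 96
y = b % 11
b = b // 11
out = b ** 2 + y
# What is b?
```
Trace:
  b=96
  b=96, y=8
  b=8, y=8
  b=8, y=8, out=72

Final answer: 8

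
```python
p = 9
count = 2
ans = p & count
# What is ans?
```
Trace:
  p=9
  p=9, count=2
  p=9, count=2, ans=0

Final answer: 0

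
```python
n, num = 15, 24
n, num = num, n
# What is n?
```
Trace:
  n=15, num=24
  n=24, num=15

Final answer: 24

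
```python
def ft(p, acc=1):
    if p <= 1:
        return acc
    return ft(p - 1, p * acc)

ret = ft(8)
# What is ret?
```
Call trace:
ft(p=8, acc=1)
  ft(p=7, acc=8)
    ft(p=6, acc=56)
      ft(p=5, acc=336)
        ft(p=4, acc=1680)
          ft(p=3, acc=6720)
            ft(p=2, acc=20160)
              ft(p=1, acc=40320)
              -> return 40320
            -> return 40320
          -> return 40320
        -> return 40320
      -> return 40320
    -> return 40320
  -> return 40320
-> return 40320

Final answer: 40320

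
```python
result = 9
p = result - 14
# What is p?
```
Trace:
  result=9
  result=9, p=-5

Final answer: -5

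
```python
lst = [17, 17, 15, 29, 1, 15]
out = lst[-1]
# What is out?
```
Trace:
  lst=[17, 17, 15, 29, 1, 15]
  lst=[17, 17, 15, 29, 1, 15], out=15

Final answer: 15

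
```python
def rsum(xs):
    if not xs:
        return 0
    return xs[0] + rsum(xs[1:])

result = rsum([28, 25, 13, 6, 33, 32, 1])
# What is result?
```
Call trace:
rsum(xs=[28, 25, 13, 6, 33, 32, 1])
  rsum(xs=[25, 13, 6, 33, 32, 1])
    rsum(xs=[13, 6, 33, 32, 1])
      rsum(xs=[6, 33, 32, 1])
        rsum(xs=[33, 32, 1])
          rsum(xs=[32, 1])
            rsum(xs=[1])
              rsum(xs=[])
              -> return 0
            -> return 1
          -> return 33
        -> return 66
      -> return 72
    -> return 85
  -> return 110
-> return 138

Final answer: 138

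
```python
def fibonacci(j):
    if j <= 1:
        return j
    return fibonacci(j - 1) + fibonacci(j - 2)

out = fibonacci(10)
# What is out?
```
Call trace (a repeated sub-call is expanded the first time; later identical calls just restate its return value):
fibonacci(j=10)
  fibonacci(j=9)
    fibonacci(j=8)
      fibonacci(j=7)
        fibonacci(j=6)
          fibonacci(j=5)
            fibonacci(j=4)
              fibonacci(j=3)
                fibonacci(j=2)
                  fibonacci(j=1)
                  -> return 1
                  fibonacci(j=0)
                  -> return 0
                -> return 1
                fibonacci(j=1)
                -> return 1
              -> return 2
              fibonacci(j=2) -> return 1  (same call as traced above)
            -> return 3
            fibonacci(j=3) -> return 2  (same call as traced above)
          -> return 5
          fibonacci(j=4) -> return 3  (same call as traced above)
        -> return 8
        fibonacci(j=5) -> return 5  (same call as traced above)
      -> return 13
      fibonacci(j=6) -> return 8  (same call as traced above)
    -> return 21
    fibonacci(j=7) -> return 13  (same call as traced above)
  -> return 34
  fibonacci(j=8) -> return 21  (same call as traced above)
-> return 55

Final answer: 55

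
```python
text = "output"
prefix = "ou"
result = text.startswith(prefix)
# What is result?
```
Trace:
  text='output'
  text='output', prefix='ou'
  text='output', prefix='ou', result=True

Final answer: True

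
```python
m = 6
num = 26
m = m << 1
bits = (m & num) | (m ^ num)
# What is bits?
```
Trace:
  m=6
  m=6, num=26
  m=12, num=26
  m=12, num=26, bits=30

Final answer: 30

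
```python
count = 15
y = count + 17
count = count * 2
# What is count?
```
Trace:
  count=15
  count=15, y=32
  count=30, y=32

Final answer: 30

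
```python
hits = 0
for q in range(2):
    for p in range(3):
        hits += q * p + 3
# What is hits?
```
Trace:
  hits=0
  hits=3, q=0, p=0
  hits=6, q=0, p=1
  hits=9, q=0, p=2
  hits=12, q=1, p=0
  hits=16, q=1, p=1
  hits=21, q=1, p=2

Final answer: 21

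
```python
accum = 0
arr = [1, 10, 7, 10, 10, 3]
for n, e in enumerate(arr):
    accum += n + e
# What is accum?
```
Trace:
  accum=0
  accum=1, n=0, e=1
  accum=12, n=1, e=10
  accum=21, n=2, e=7
  accum=34, n=3, e=10
  accum=48, n=4, e=10
  accum=56, n=5, e=3

Final answer: 56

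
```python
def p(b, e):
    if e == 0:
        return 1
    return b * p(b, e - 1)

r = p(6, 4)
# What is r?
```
Call trace:
p(b=6, e=4)
  p(b=6, e=3)
    p(b=6, e=2)
      p(b=6, e=1)
        p(b=6, e=0)
        -> return 1
      -> return 6
    -> return 36
  -> return 216
-> return 1296

Final answer: 1296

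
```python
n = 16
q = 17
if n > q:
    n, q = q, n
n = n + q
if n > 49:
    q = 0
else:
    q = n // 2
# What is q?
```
Trace:
  n=16
  n=16, q=17
  n=16, q=17
  n=33, q=17
  n=33, q=16

Final answer: 16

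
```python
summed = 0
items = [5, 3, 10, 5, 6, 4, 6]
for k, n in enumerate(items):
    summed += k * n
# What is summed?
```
Trace:
  summed=0
  summed=0, k=0, n=5
  summed=3, k=1, n=3
  summed=23, k=2, n=10
  summed=38, k=3, n=5
  summed=62, k=4, n=6
  summed=82, k=5, n=4
  summed=118, k=6, n=6

Final answer: 118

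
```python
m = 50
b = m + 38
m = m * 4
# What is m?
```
Trace:
  m=50
  m=50, b=88
  m=200, b=88

Final answer: 200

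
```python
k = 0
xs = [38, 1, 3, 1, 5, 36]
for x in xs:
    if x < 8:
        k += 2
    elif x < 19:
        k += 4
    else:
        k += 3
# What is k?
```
Trace:
  k=0
  k=3, x=38
  k=5, x=1
  k=7, x=3
  k=9, x=1
  k=11, x=5
  k=14, x=36

Final answer: 14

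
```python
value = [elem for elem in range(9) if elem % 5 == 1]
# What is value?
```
Trace:
  elem=0
  elem=1
  elem=2
  elem=3
  elem=4
  elem=5
  elem=6
  elem=7
  elem=8
  value=[1, 6]

Final answer: [1, 6]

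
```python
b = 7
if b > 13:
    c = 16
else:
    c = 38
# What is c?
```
Trace:
  b=7
  b=7, c=38

Final answer: 38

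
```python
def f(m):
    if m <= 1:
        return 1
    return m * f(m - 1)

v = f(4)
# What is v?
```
Call trace:
f(m=4)
  f(m=3)
    f(m=2)
      f(m=1)
      -> return 1
    -> return 2
  -> return 6
-> return 24

Final answer: 24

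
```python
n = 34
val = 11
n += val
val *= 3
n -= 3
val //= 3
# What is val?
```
Trace:
  n=34
  n=34, val=11
  n=45, val=11
  n=45, val=33
  n=42, val=33
  n=42, val=11

Final answer: 11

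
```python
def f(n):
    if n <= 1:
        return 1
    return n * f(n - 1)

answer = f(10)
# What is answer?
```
Call trace:
f(n=10)
  f(n=9)
    f(n=8)
      f(n=7)
        f(n=6)
          f(n=5)
            f(n=4)
              f(n=3)
                f(n=2)
                  f(n=1)
                  -> return 1
                -> return 2
              -> return 6
            -> return 24
          -> return 120
        -> return 720
      -> return 5040
    -> return 40320
  -> return 362880
-> return 3628800

Final answer: 3628800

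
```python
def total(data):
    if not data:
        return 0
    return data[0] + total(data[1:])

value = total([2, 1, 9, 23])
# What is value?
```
Call trace:
total(data=[2, 1, 9, 23])
  total(data=[1, 9, 23])
    total(data=[9, 23])
      total(data=[23])
        total(data=[])
        -> return 0
      -> return 23
    -> return 32
  -> return 33
-> return 35

Final answer: 35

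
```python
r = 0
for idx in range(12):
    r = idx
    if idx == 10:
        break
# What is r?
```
Trace:
  r=0
  r=0, idx=0
  r=1, idx=1
  r=2, idx=2
  r=3, idx=3
  r=4, idx=4
  r=5, idx=5
  r=6, idx=6
  r=7, idx=7
  r=8, idx=8
  r=9, idx=9
  r=10, idx=10

Final answer: 10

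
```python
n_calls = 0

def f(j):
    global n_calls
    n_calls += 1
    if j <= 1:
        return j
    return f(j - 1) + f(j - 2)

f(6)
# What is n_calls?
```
Call trace (a repeated sub-call is expanded the first time; later identical calls just restate its return value):
f(j=6)
  f(j=5)
    f(j=4)
      f(j=3)
        f(j=2)
          f(j=1)
          -> return 1
          f(j=0)
          -> return 0
        -> return 1
        f(j=1)
        -> return 1
      -> return 2
      f(j=2) -> return 1  (same call as traced above)
    -> return 3
    f(j=3) -> return 2  (same call as traced above)
  -> return 5
  f(j=4) -> return 3  (same call as traced above)
-> return 8

n_calls is incremented once per call, so count the calls in each subtree. Let C(j) = number of calls made by f(j).
C(0) = C(1) = 1 (base case, no recursion); C(j) = 1 + C(j - 1) + C(j - 2) otherwise.
C(2) = 1 + C(1) + C(0) = 1 + 1 + 1 = 3
C(3) = 1 + C(2) + C(1) = 1 + 3 + 1 = 5
C(4) = 1 + C(3) + C(2) = 1 + 5 + 3 = 9
C(5) = 1 + C(4) + C(3) = 1 + 9 + 5 = 15
C(6) = 1 + C(5) + C(4) = 1 + 15 + 9 = 25
n_calls = C(6) = 25

Final answer: 25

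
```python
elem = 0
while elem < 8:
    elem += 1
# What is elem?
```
Trace:
  elem=0
  elem=1
  elem=2
  elem=3
  elem=4
  elem=5
  elem=6
  elem=7
  elem=8

Final answer: 8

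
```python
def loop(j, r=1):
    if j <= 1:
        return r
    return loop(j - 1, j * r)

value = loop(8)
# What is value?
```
Call trace:
loop(j=8, r=1)
  loop(j=7, r=8)
    loop(j=6, r=56)
      loop(j=5, r=336)
        loop(j=4, r=1680)
          loop(j=3, r=6720)
            loop(j=2, r=20160)
              loop(j=1, r=40320)
              -> return 40320
            -> return 40320
          -> return 40320
        -> return 40320
      -> return 40320
    -> return 40320
  -> return 40320
-> return 40320

Final answer: 40320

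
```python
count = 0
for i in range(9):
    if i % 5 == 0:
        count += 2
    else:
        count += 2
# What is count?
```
Trace:
  count=0
  count=2, i=0
  count=4, i=1
  count=6, i=2
  count=8, i=3
  count=10, i=4
  count=12, i=5
  count=14, i=6
  count=16, i=7
  count=18, i=8

Final answer: 18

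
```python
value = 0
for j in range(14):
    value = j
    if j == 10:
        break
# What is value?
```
Trace:
  value=0
  value=0, j=0
  value=1, j=1
  value=2, j=2
  value=3, j=3
  value=4, j=4
  value=5, j=5
  value=6, j=6
  value=7, j=7
  value=8, j=8
  value=9, j=9
  value=10, j=10

Final answer: 10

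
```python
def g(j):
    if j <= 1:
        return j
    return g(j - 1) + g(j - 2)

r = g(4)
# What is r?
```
Call trace (a repeated sub-call is expanded the first time; later identical calls just restate its return value):
g(j=4)
  g(j=3)
    g(j=2)
      g(j=1)
      -> return 1
      g(j=0)
      -> return 0
    -> return 1
    g(j=1)
    -> return 1
  -> return 2
  g(j=2) -> return 1  (same call as traced above)
-> return 3

Final answer: 3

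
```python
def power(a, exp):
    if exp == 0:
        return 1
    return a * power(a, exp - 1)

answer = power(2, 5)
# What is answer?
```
Call trace:
power(a=2, exp=5)
  power(a=2, exp=4)
    power(a=2, exp=3)
      power(a=2, exp=2)
        power(a=2, exp=1)
          power(a=2, exp=0)
          -> return 1
        -> return 2
      -> return 4
    -> return 8
  -> return 16
-> return 32

Final answer: 32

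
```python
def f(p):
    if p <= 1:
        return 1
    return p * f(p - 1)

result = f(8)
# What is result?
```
Call trace:
f(p=8)
  f(p=7)
    f(p=6)
      f(p=5)
        f(p=4)
          f(p=3)
            f(p=2)
              f(p=1)
              -> return 1
            -> return 2
          -> return 6
        -> return 24
      -> return 120
    -> return 720
  -> return 5040
-> return 40320

Final answer: 40320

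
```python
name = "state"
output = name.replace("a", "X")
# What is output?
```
Trace:
  name='state'
  name='state', output='stXte'

Final answer: 'stXte'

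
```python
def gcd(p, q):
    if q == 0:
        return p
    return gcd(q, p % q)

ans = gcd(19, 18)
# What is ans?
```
Call trace:
gcd(p=19, q=18)
  gcd(p=18, q=1)
    gcd(p=1, q=0)
    -> return 1
  -> return 1
-> return 1

Final answer: 1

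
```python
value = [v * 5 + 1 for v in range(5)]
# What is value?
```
Trace:
  v=0
  v=1
  v=2
  v=3
  v=4
  value=[1, 6, 11, 16, 21]

Final answer: [1, 6, 11, 16, 21]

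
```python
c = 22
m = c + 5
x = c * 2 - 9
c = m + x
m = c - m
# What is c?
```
Trace:
  c=22
  c=22, m=27
  c=22, m=27, x=35
  c=62, m=27, x=35
  c=62, m=35, x=35

Final answer: 62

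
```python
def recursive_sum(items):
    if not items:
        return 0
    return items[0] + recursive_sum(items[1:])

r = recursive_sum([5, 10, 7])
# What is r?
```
Call trace:
recursive_sum(items=[5, 10, 7])
  recursive_sum(items=[10, 7])
    recursive_sum(items=[7])
      recursive_sum(items=[])
      -> return 0
    -> return 7
  -> return 17
-> return 22

Final answer: 22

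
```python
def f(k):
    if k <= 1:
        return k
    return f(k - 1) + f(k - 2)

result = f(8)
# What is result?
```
Call trace (a repeated sub-call is expanded the first time; later identical calls just restate its return value):
f(k=8)
  f(k=7)
    f(k=6)
      f(k=5)
        f(k=4)
          f(k=3)
            f(k=2)
              f(k=1)
              -> return 1
              f(k=0)
              -> return 0
            -> return 1
            f(k=1)
            -> return 1
          -> return 2
          f(k=2) -> return 1  (same call as traced above)
        -> return 3
        f(k=3) -> return 2  (same call as traced above)
      -> return 5
      f(k=4) -> return 3  (same call as traced above)
    -> return 8
    f(k=5) -> return 5  (same call as traced above)
  -> return 13
  f(k=6) -> return 8  (same call as traced above)
-> return 21

Final answer: 21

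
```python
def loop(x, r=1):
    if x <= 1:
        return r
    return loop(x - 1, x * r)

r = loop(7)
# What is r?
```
Call trace:
loop(x=7, r=1)
  loop(x=6, r=7)
    loop(x=5, r=42)
      loop(x=4, r=210)
        loop(x=3, r=840)
          loop(x=2, r=2520)
            loop(x=1, r=5040)
            -> return 5040
          -> return 5040
        -> return 5040
      -> return 5040
    -> return 5040
  -> return 5040
-> return 5040

Final answer: 5040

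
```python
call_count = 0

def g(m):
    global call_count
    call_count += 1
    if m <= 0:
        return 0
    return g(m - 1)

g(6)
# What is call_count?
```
Call trace:
g(m=6)
  g(m=5)
    g(m=4)
      g(m=3)
        g(m=2)
          g(m=1)
            g(m=0)
            -> return 0
          -> return 0
        -> return 0
      -> return 0
    -> return 0
  -> return 0
-> return 0

call_count is incremented once per call. g is entered once for each m = 6, 5, 4, 3, 2, 1, 0 (the m <= 0 call returns without recursing), i.e. 6 + 1 calls.
call_count = 7

Final answer: 7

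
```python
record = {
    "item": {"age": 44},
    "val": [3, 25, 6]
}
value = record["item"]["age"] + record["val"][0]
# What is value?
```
Trace:
  record={'item': {'age': 44}, 'val': [3, 25, 6]}
  record={'item': {'age': 44}, 'val': [3, 25, 6]}, value=47

Final answer: 47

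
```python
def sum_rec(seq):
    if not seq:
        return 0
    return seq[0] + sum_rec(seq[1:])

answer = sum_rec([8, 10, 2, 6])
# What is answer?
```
Call trace:
sum_rec(seq=[8, 10, 2, 6])
  sum_rec(seq=[10, 2, 6])
    sum_rec(seq=[2, 6])
      sum_rec(seq=[6])
        sum_rec(seq=[])
        -> return 0
      -> return 6
    -> return 8
  -> return 18
-> return 26

Final answer: 26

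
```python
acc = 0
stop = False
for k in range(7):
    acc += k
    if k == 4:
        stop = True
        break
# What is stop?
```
Trace:
  acc=0
  acc=0, stop=False
  acc=0, stop=False, k=0
  acc=1, stop=False, k=1
  acc=3, stop=False, k=2
  acc=6, stop=False, k=3
  acc=10, stop=True, k=4

Final answer: True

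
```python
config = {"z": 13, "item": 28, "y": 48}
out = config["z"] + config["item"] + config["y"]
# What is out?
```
Trace:
  config={'z': 13, 'item': 28, 'y': 48}
  config={'z': 13, 'item': 28, 'y': 48}, out=89

Final answer: 89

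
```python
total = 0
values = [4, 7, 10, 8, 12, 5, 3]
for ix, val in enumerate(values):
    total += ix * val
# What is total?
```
Trace:
  total=0
  total=0, ix=0, val=4
  total=7, ix=1, val=7
  total=27, ix=2, val=10
  total=51, ix=3, val=8
  total=99, ix=4, val=12
  total=124, ix=5, val=5
  total=142, ix=6, val=3

Final answer: 142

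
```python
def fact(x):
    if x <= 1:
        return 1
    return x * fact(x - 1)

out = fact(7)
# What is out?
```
Call trace:
fact(x=7)
  fact(x=6)
    fact(x=5)
      fact(x=4)
        fact(x=3)
          fact(x=2)
            fact(x=1)
            -> return 1
          -> return 2
        -> return 6
      -> return 24
    -> return 120
  -> return 720
-> return 5040

Final answer: 5040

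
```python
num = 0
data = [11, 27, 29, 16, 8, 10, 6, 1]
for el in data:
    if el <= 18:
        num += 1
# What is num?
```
Trace:
  num=0
  num=1, el=11
  num=1, el=27
  num=1, el=29
  num=2, el=16
  num=3, el=8
  num=4, el=10
  num=5, el=6
  num=6, el=1

Final answer: 6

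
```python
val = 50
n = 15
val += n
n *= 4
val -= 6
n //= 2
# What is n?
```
Trace:
  val=50
  val=50, n=15
  val=65, n=15
  val=65, n=60
  val=59, n=60
  val=59, n=30

Final answer: 30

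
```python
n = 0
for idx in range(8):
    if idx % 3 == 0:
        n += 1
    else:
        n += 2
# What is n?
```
Trace:
  n=0
  n=1, idx=0
  n=3, idx=1
  n=5, idx=2
  n=6, idx=3
  n=8, idx=4
  n=10, idx=5
  n=11, idx=6
  n=13, idx=7

Final answer: 13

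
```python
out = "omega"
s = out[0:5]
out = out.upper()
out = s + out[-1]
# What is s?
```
Trace:
  out='omega'
  out='omega', s='omega'
  out='OMEGA', s='omega'
  out='omegaA', s='omega'

Final answer: 'omega'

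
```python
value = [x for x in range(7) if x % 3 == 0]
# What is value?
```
Trace:
  x=0
  x=1
  x=2
  x=3
  x=4
  x=5
  x=6
  value=[0, 3, 6]

Final answer: [0, 3, 6]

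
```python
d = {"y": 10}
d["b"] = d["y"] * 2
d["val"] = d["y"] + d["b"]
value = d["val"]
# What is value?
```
Trace:
  d={'y': 10}
  d={'y': 10, 'b': 20}
  d={'y': 10, 'b': 20, 'val': 30}
  d={'y': 10, 'b': 20, 'val': 30}, value=30

Final answer: 30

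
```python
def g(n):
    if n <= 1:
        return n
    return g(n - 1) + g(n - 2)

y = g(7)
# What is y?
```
Call trace (a repeated sub-call is expanded the first time; later identical calls just restate its return value):
g(n=7)
  g(n=6)
    g(n=5)
      g(n=4)
        g(n=3)
          g(n=2)
            g(n=1)
            -> return 1
            g(n=0)
            -> return 0
          -> return 1
          g(n=1)
          -> return 1
        -> return 2
        g(n=2) -> return 1  (same call as traced above)
      -> return 3
      g(n=3) -> return 2  (same call as traced above)
    -> return 5
    g(n=4) -> return 3  (same call as traced above)
  -> return 8
  g(n=5) -> return 5  (same call as traced above)
-> return 13

Final answer: 13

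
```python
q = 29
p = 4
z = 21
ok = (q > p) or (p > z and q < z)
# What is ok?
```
Trace:
  q=29
  q=29, p=4
  q=29, p=4, z=21
  q=29, p=4, z=21, ok=True

Final answer: True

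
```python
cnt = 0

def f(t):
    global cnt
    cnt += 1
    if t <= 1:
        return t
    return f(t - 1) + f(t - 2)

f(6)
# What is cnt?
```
Call trace (a repeated sub-call is expanded the first time; later identical calls just restate its return value):
f(t=6)
  f(t=5)
    f(t=4)
      f(t=3)
        f(t=2)
          f(t=1)
          -> return 1
          f(t=0)
          -> return 0
        -> return 1
        f(t=1)
        -> return 1
      -> return 2
      f(t=2) -> return 1  (same call as traced above)
    -> return 3
    f(t=3) -> return 2  (same call as traced above)
  -> return 5
  f(t=4) -> return 3  (same call as traced above)
-> return 8

cnt is incremented once per call, so count the calls in each subtree. Let C(t) = number of calls made by f(t).
C(0) = C(1) = 1 (base case, no recursion); C(t) = 1 + C(t - 1) + C(t - 2) otherwise.
C(2) = 1 + C(1) + C(0) = 1 + 1 + 1 = 3
C(3) = 1 + C(2) + C(1) = 1 + 3 + 1 = 5
C(4) = 1 + C(3) + C(2) = 1 + 5 + 3 = 9
C(5) = 1 + C(4) + C(3) = 1 + 9 + 5 = 15
C(6) = 1 + C(5) + C(4) = 1 + 15 + 9 = 25
cnt = C(6) = 25

Final answer: 25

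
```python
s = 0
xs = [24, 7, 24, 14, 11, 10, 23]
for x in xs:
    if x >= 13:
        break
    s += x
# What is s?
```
Trace:
  s=0
  s=0, x=24

Final answer: 0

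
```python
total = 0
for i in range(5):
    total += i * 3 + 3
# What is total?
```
Trace:
  total=0
  total=3, i=0
  total=9, i=1
  total=18, i=2
  total=30, i=3
  total=45, i=4

Final answer: 45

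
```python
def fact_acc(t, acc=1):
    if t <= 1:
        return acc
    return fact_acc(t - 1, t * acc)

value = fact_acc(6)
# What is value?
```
Call trace:
fact_acc(t=6, acc=1)
  fact_acc(t=5, acc=6)
    fact_acc(t=4, acc=30)
      fact_acc(t=3, acc=120)
        fact_acc(t=2, acc=360)
          fact_acc(t=1, acc=720)
          -> return 720
        -> return 720
      -> return 720
    -> return 720
  -> return 720
-> return 720

Final answer: 720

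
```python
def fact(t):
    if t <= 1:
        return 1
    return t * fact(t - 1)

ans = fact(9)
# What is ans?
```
Call trace:
fact(t=9)
  fact(t=8)
    fact(t=7)
      fact(t=6)
        fact(t=5)
          fact(t=4)
            fact(t=3)
              fact(t=2)
                fact(t=1)
                -> return 1
              -> return 2
            -> return 6
          -> return 24
        -> return 120
      -> return 720
    -> return 5040
  -> return 40320
-> return 362880

Final answer: 362880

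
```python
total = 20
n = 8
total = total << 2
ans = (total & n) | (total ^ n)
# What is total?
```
Trace:
  total=20
  total=20, n=8
  total=80, n=8
  total=80, n=8, ans=88

Final answer: 80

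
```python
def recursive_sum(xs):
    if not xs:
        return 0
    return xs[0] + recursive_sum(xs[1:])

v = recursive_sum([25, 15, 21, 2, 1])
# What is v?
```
Call trace:
recursive_sum(xs=[25, 15, 21, 2, 1])
  recursive_sum(xs=[15, 21, 2, 1])
    recursive_sum(xs=[21, 2, 1])
      recursive_sum(xs=[2, 1])
        recursive_sum(xs=[1])
          recursive_sum(xs=[])
          -> return 0
        -> return 1
      -> return 3
    -> return 24
  -> return 39
-> return 64

Final answer: 64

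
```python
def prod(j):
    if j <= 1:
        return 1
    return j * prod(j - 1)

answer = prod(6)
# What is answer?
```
Call trace:
prod(j=6)
  prod(j=5)
    prod(j=4)
      prod(j=3)
        prod(j=2)
          prod(j=1)
          -> return 1
        -> return 2
      -> return 6
    -> return 24
  -> return 120
-> return 720

Final answer: 720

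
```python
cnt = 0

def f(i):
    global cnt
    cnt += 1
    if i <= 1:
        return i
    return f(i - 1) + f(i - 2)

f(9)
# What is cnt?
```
Call trace (a repeated sub-call is expanded the first time; later identical calls just restate its return value):
f(i=9)
  f(i=8)
    f(i=7)
      f(i=6)
        f(i=5)
          f(i=4)
            f(i=3)
              f(i=2)
                f(i=1)
                -> return 1
                f(i=0)
                -> return 0
              -> return 1
              f(i=1)
              -> return 1
            -> return 2
            f(i=2) -> return 1  (same call as traced above)
          -> return 3
          f(i=3) -> return 2  (same call as traced above)
        -> return 5
        f(i=4) -> return 3  (same call as traced above)
      -> return 8
      f(i=5) -> return 5  (same call as traced above)
    -> return 13
    f(i=6) -> return 8  (same call as traced above)
  -> return 21
  f(i=7) -> return 13  (same call as traced above)
-> return 34

cnt is incremented once per call, so count the calls in each subtree. Let C(i) = number of calls made by f(i).
C(0) = C(1) = 1 (base case, no recursion); C(i) = 1 + C(i - 1) + C(i - 2) otherwise.
C(2) = 1 + C(1) + C(0) = 1 + 1 + 1 = 3
C(3) = 1 + C(2) + C(1) = 1 + 3 + 1 = 5
C(4) = 1 + C(3) + C(2) = 1 + 5 + 3 = 9
C(5) = 1 + C(4) + C(3) = 1 + 9 + 5 = 15
C(6) = 1 + C(5) + C(4) = 1 + 15 + 9 = 25
C(7) = 1 + C(6) + C(5) = 1 + 25 + 15 = 41
C(8) = 1 + C(7) + C(6) = 1 + 41 + 25 = 67
C(9) = 1 + C(8) + C(7) = 1 + 67 + 41 = 109
cnt = C(9) = 109

Final answer: 109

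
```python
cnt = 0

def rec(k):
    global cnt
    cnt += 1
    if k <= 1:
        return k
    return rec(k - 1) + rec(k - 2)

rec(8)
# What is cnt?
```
Call trace (a repeated sub-call is expanded the first time; later identical calls just restate its return value):
rec(k=8)
  rec(k=7)
    rec(k=6)
      rec(k=5)
        rec(k=4)
          rec(k=3)
            rec(k=2)
              rec(k=1)
              -> return 1
              rec(k=0)
              -> return 0
            -> return 1
            rec(k=1)
            -> return 1
          -> return 2
          rec(k=2) -> return 1  (same call as traced above)
        -> return 3
        rec(k=3) -> return 2  (same call as traced above)
      -> return 5
      rec(k=4) -> return 3  (same call as traced above)
    -> return 8
    rec(k=5) -> return 5  (same call as traced above)
  -> return 13
  rec(k=6) -> return 8  (same call as traced above)
-> return 21

cnt is incremented once per call, so count the calls in each subtree. Let C(k) = number of calls made by rec(k).
C(0) = C(1) = 1 (base case, no recursion); C(k) = 1 + C(k - 1) + C(k - 2) otherwise.
C(2) = 1 + C(1) + C(0) = 1 + 1 + 1 = 3
C(3) = 1 + C(2) + C(1) = 1 + 3 + 1 = 5
C(4) = 1 + C(3) + C(2) = 1 + 5 + 3 = 9
C(5) = 1 + C(4) + C(3) = 1 + 9 + 5 = 15
C(6) = 1 + C(5) + C(4) = 1 + 15 + 9 = 25
C(7) = 1 + C(6) + C(5) = 1 + 25 + 15 = 41
C(8) = 1 + C(7) + C(6) = 1 + 41 + 25 = 67
cnt = C(8) = 67

Final answer: 67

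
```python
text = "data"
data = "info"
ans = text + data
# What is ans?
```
Trace:
  text='data'
  text='data', data='info'
  text='data', data='info', ans='datainfo'

Final answer: 'datainfo'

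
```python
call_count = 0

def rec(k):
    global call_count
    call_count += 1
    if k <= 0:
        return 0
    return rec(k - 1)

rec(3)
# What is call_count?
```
Call trace:
rec(k=3)
  rec(k=2)
    rec(k=1)
      rec(k=0)
      -> return 0
    -> return 0
  -> return 0
-> return 0

call_count is incremented once per call. rec is entered once for each k = 3, 2, 1, 0 (the k <= 0 call returns without recursing), i.e. 3 + 1 calls.
call_count = 4

Final answer: 4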